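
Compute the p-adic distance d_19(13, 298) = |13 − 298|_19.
d_19(13, 298) = 1/19

Step 1 — x − y = 13 − 298 = -285. Step 2 — v_19(-285) = 1 (factor: -285 = −(19^1 · 15); the sign does not affect v_p). Step 3 — |x − y|_19 = 19^{-1} = 1/19.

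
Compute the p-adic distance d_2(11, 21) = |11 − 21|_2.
d_2(11, 21) = 1/2

Step 1 — x − y = 11 − 21 = -10. Step 2 — v_2(-10) = 1 (factor: -10 = −(2^1 · 5); the sign does not affect v_p). Step 3 — |x − y|_2 = 2^{-1} = 1/2.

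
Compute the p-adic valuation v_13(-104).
v_13(-104) = 1

v_13(n) is the largest exponent k such that 13^k divides n. Factor out: -104 = -13^1 · 8. (Sign doesn't affect v_p.) So v_13(-104) = 1.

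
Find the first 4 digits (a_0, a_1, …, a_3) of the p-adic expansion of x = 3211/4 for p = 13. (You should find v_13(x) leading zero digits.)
(a_0, …, a_3) = (0, 0, 8, 3)

v_13(3211/4) = 2, so a_0 = ... = a_1 = 0. Factor out: x = 13^2 · u with u = 19/4 a unit in ℤ_13. Expand u iteratively via a_{v+i} = u_i mod 13, u_{i+1} = (u_i − a_{v+i})/13:
  u_0 = 19/4;  a_2 = 8;  u_1 = (u_0 − 8)/13 = -1/4
  u_1 = -1/4;  a_3 = 3;  u_2 = (u_1 − 3)/13 = -1/4
Digits: (0, 0, 8, 3).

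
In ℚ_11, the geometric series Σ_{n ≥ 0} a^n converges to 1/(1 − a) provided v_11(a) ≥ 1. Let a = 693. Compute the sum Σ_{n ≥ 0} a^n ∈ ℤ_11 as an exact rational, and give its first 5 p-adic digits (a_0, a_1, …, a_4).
Σ a^n = 1/(1 − a) = -1/692;  first 5 digits = (1, 8, 3, 4, 9)

v_11(a) = 1 ≥ 1, so the series converges in ℤ_11 to 1/(1 − a) = 1/(1 − 693) = -1/692. Expand this rational in ℤ_11: compute digits iteratively via d_i = x_i mod 11, x_{i+1} = (x_i − d_i)/11. The first 5 digits are (1, 8, 3, 4, 9).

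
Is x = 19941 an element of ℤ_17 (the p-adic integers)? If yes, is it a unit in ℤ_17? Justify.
x ∈ ℤ_17 but not a unit; v_17(x) = 2 > 0

ℤ_17 = {x ∈ ℚ_17 : v_17(x) ≥ 0} and ℤ_17^× = {x ∈ ℤ_17 : v_17(x) = 0}. Here v_17(19941) = v_17(num) − v_17(den) = 2; compare against these criteria.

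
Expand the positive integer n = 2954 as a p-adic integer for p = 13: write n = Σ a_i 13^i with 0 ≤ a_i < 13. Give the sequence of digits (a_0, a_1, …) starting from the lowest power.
(a_0, a_1, …) = (3, 6, 4, 1)

Repeated division by 13 gives the digits low-to-high: 2954 = 3 + 6·13^1 + 4·13^2 + 1·13^3. Digit sequence: (3, 6, 4, 1).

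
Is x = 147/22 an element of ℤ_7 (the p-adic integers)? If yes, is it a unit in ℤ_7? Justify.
x ∈ ℤ_7 but not a unit; v_7(x) = 2 > 0

ℤ_7 = {x ∈ ℚ_7 : v_7(x) ≥ 0} and ℤ_7^× = {x ∈ ℤ_7 : v_7(x) = 0}. Here v_7(147/22) = v_7(num) − v_7(den) = 2; compare against these criteria.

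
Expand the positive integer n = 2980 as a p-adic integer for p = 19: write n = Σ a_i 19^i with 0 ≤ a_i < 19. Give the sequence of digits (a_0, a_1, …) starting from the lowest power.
(a_0, a_1, …) = (16, 4, 8)

Repeated division by 19 gives the digits low-to-high: 2980 = 16 + 4·19^1 + 8·19^2. Digit sequence: (16, 4, 8).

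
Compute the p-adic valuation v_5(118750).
v_5(118750) = 5

v_5(n) is the largest exponent k such that 5^k divides n. Factor out: 118750 = 5^5 · 38. (Sign doesn't affect v_p.) So v_5(118750) = 5.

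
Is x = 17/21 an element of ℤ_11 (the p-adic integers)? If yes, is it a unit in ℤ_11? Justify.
x ∈ ℤ_11^× (unit); v_11(x) = 0

ℤ_11 = {x ∈ ℚ_11 : v_11(x) ≥ 0} and ℤ_11^× = {x ∈ ℤ_11 : v_11(x) = 0}. Here v_11(17/21) = v_11(num) − v_11(den) = 0; compare against these criteria.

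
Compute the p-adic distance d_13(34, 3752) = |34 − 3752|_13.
d_13(34, 3752) = 1/169

Step 1 — x − y = 34 − 3752 = -3718. Step 2 — v_13(-3718) = 2 (factor: -3718 = −(13^2 · 22); the sign does not affect v_p). Step 3 — |x − y|_13 = 13^{-2} = 1/169.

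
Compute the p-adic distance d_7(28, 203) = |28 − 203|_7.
d_7(28, 203) = 1/7

Step 1 — x − y = 28 − 203 = -175. Step 2 — v_7(-175) = 1 (factor: -175 = −(7^1 · 25); the sign does not affect v_p). Step 3 — |x − y|_7 = 7^{-1} = 1/7.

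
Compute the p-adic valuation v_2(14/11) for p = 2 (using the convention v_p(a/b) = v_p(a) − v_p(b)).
v_2(14/11) = 1

Factor powers of 2 from the numerator and denominator of the reduced fraction: 14 = 2^1 · 7 and 11 = 2^0 · 11. Apply v_p(a/b) = v_p(a) − v_p(b): v_2(14/11) = 1 − 0 = 1.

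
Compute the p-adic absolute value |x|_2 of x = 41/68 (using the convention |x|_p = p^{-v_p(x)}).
|41/68|_2 = 4

Step 1 — compute v_2(x) by factoring powers of 2 out of the numerator and denominator: v_2(41/68) = -2. Step 2 — apply |x|_p = p^{-v_p(x)} = 2^{2} = 4.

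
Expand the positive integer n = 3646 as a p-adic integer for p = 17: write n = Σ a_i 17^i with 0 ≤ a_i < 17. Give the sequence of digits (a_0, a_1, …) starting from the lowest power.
(a_0, a_1, …) = (8, 10, 12)

Repeated division by 17 gives the digits low-to-high: 3646 = 8 + 10·17^1 + 12·17^2. Digit sequence: (8, 10, 12).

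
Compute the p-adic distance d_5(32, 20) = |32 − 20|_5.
d_5(32, 20) = 1

Step 1 — x − y = 32 − 20 = 12. Step 2 — v_5(12) = 0 (factor: 12 = (5^0 · 12); the sign does not affect v_p). Step 3 — |x − y|_5 = 5^{0} = 1.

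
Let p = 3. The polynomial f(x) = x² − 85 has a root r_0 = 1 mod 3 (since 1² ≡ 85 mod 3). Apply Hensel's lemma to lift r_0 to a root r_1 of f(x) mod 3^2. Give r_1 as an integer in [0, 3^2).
r_1 = 7 (mod 9)

Hensel's recurrence: r_{i+1} = r_i − f(r_i)·(f′(r_i))^{-1} mod 3^{i+2}, with f′(x) = 2x. Iterate:
  r_0 = 1 (mod 3)
  r_1 = 7 (mod 9)
Final: r_1 = 7, and one checks f(r_1) ≡ 0 mod 3^2.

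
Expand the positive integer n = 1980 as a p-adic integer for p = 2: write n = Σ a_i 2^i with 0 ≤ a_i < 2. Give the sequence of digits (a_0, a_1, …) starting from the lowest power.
(a_0, a_1, …) = (0, 0, 1, 1, 1, 1, 0, 1, 1, 1, 1)

Repeated division by 2 gives the digits low-to-high: 1980 = 1·2^2 + 1·2^3 + 1·2^4 + 1·2^5 + 1·2^7 + 1·2^8 + 1·2^9 + 1·2^10. Digit sequence: (0, 0, 1, 1, 1, 1, 0, 1, 1, 1, 1).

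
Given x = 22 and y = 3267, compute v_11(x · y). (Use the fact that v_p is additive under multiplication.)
v_11(71874) = 3

v_p(x) = 1 (factor: 22 = 11^1 · 2); v_p(y) = 2 (factor: 3267 = 11^2 · 27). Additivity: v_p(xy) = v_p(x) + v_p(y) = 1 + 2 = 3. (Direct check: xy = 71874 = 11^3 · (54).)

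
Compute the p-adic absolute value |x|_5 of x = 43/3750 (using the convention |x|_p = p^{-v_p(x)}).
|43/3750|_5 = 625

Step 1 — compute v_5(x) by factoring powers of 5 out of the numerator and denominator: v_5(43/3750) = -4. Step 2 — apply |x|_p = p^{-v_p(x)} = 5^{4} = 625.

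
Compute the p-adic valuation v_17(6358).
v_17(6358) = 2

v_17(n) is the largest exponent k such that 17^k divides n. Factor out: 6358 = 17^2 · 22. (Sign doesn't affect v_p.) So v_17(6358) = 2.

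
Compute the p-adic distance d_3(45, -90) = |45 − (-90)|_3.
d_3(45, -90) = 1/27

Step 1 — x − y = 45 − (-90) = 135. Step 2 — v_3(135) = 3 (factor: 135 = (3^3 · 5); the sign does not affect v_p). Step 3 — |x − y|_3 = 3^{-3} = 1/27.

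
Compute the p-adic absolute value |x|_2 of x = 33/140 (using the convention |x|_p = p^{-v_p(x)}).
|33/140|_2 = 4

Step 1 — compute v_2(x) by factoring powers of 2 out of the numerator and denominator: v_2(33/140) = -2. Step 2 — apply |x|_p = p^{-v_p(x)} = 2^{2} = 4.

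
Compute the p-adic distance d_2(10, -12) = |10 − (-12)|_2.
d_2(10, -12) = 1/2

Step 1 — x − y = 10 − (-12) = 22. Step 2 — v_2(22) = 1 (factor: 22 = (2^1 · 11); the sign does not affect v_p). Step 3 — |x − y|_2 = 2^{-1} = 1/2.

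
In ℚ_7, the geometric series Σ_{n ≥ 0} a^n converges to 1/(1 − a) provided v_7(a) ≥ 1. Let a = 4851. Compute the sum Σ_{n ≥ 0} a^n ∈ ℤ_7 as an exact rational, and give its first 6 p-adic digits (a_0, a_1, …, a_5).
Σ a^n = 1/(1 − a) = -1/4850;  first 6 digits = (1, 0, 1, 0, 3, 0)

v_7(a) = 2 ≥ 1, so the series converges in ℤ_7 to 1/(1 − a) = 1/(1 − 4851) = -1/4850. Expand this rational in ℤ_7: compute digits iteratively via d_i = x_i mod 7, x_{i+1} = (x_i − d_i)/7. The first 6 digits are (1, 0, 1, 0, 3, 0).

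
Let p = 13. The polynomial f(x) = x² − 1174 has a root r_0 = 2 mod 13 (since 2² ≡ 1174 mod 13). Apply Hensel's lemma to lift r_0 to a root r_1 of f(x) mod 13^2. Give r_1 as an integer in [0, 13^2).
r_1 = 41 (mod 169)

Hensel's recurrence: r_{i+1} = r_i − f(r_i)·(f′(r_i))^{-1} mod 13^{i+2}, with f′(x) = 2x. Iterate:
  r_0 = 2 (mod 13)
  r_1 = 41 (mod 169)
Final: r_1 = 41, and one checks f(r_1) ≡ 0 mod 13^2.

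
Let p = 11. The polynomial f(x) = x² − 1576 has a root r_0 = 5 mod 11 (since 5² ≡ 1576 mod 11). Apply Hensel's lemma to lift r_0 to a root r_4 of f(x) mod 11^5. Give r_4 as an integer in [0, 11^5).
r_4 = 40441 (mod 161051)

Hensel's recurrence: r_{i+1} = r_i − f(r_i)·(f′(r_i))^{-1} mod 11^{i+2}, with f′(x) = 2x. Iterate:
  r_0 = 5 (mod 11)
  r_1 = 27 (mod 121)
  r_2 = 511 (mod 1331)
  r_3 = 11159 (mod 14641)
  r_4 = 40441 (mod 161051)
Final: r_4 = 40441, and one checks f(r_4) ≡ 0 mod 11^5.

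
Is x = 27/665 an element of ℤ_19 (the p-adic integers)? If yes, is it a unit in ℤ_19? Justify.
x ∉ ℤ_19 (v_19(x) = -1 < 0)

ℤ_19 = {x ∈ ℚ_19 : v_19(x) ≥ 0} and ℤ_19^× = {x ∈ ℤ_19 : v_19(x) = 0}. Here v_19(27/665) = v_19(num) − v_19(den) = -1; compare against these criteria.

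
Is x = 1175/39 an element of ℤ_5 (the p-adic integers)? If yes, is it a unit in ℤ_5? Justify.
x ∈ ℤ_5 but not a unit; v_5(x) = 2 > 0

ℤ_5 = {x ∈ ℚ_5 : v_5(x) ≥ 0} and ℤ_5^× = {x ∈ ℤ_5 : v_5(x) = 0}. Here v_5(1175/39) = v_5(num) − v_5(den) = 2; compare against these criteria.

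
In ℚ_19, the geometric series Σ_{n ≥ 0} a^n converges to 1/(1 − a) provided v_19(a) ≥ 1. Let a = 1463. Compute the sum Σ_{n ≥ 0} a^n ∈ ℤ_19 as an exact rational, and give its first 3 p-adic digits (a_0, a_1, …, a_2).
Σ a^n = 1/(1 − a) = -1/1462;  first 3 digits = (1, 1, 5)

v_19(a) = 1 ≥ 1, so the series converges in ℤ_19 to 1/(1 − a) = 1/(1 − 1463) = -1/1462. Expand this rational in ℤ_19: compute digits iteratively via d_i = x_i mod 19, x_{i+1} = (x_i − d_i)/19. The first 3 digits are (1, 1, 5).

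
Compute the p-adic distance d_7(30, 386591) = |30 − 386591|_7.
d_7(30, 386591) = 1/16807

Step 1 — x − y = 30 − 386591 = -386561. Step 2 — v_7(-386561) = 5 (factor: -386561 = −(7^5 · 23); the sign does not affect v_p). Step 3 — |x − y|_7 = 7^{-5} = 1/16807.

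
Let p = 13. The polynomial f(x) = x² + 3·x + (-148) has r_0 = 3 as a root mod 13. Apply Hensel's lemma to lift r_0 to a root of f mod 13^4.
r_3 = 19490 (mod 28561)

Hensel: r_{i+1} = r_i − f(r_i)·(f′(r_i))^{-1} mod 13^{i+2}, f′(x) = 2x + 3. Iterate:
  r_0 = 3 (mod 13)
  r_1 = 55 (mod 169)
  r_2 = 1914 (mod 2197)
  r_3 = 19490 (mod 28561)
Final: r = 19490 satisfies f(r) ≡ 0 mod 13^4.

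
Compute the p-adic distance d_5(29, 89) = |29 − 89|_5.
d_5(29, 89) = 1/5

Step 1 — x − y = 29 − 89 = -60. Step 2 — v_5(-60) = 1 (factor: -60 = −(5^1 · 12); the sign does not affect v_p). Step 3 — |x − y|_5 = 5^{-1} = 1/5.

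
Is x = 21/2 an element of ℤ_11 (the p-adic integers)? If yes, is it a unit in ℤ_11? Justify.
x ∈ ℤ_11^× (unit); v_11(x) = 0

ℤ_11 = {x ∈ ℚ_11 : v_11(x) ≥ 0} and ℤ_11^× = {x ∈ ℤ_11 : v_11(x) = 0}. Here v_11(21/2) = v_11(num) − v_11(den) = 0; compare against these criteria.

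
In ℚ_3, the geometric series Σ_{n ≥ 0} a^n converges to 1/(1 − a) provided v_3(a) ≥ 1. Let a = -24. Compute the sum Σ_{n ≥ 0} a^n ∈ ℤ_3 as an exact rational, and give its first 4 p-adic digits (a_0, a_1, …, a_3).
Σ a^n = 1/(1 − a) = 1/25;  first 4 digits = (1, 1, 1, 0)

v_3(a) = 1 ≥ 1, so the series converges in ℤ_3 to 1/(1 − a) = 1/(1 − (-24)) = 1/25. Expand this rational in ℤ_3: compute digits iteratively via d_i = x_i mod 3, x_{i+1} = (x_i − d_i)/3. The first 4 digits are (1, 1, 1, 0).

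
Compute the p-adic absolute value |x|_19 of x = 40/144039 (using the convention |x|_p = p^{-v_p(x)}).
|40/144039|_19 = 6859

Step 1 — compute v_19(x) by factoring powers of 19 out of the numerator and denominator: v_19(40/144039) = -3. Step 2 — apply |x|_p = p^{-v_p(x)} = 19^{3} = 6859.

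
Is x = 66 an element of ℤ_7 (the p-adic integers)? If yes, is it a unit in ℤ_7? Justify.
x ∈ ℤ_7^× (unit); v_7(x) = 0

ℤ_7 = {x ∈ ℚ_7 : v_7(x) ≥ 0} and ℤ_7^× = {x ∈ ℤ_7 : v_7(x) = 0}. Here v_7(66) = v_7(num) − v_7(den) = 0; compare against these criteria.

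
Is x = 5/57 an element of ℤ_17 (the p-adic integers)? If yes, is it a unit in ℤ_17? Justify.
x ∈ ℤ_17^× (unit); v_17(x) = 0

ℤ_17 = {x ∈ ℚ_17 : v_17(x) ≥ 0} and ℤ_17^× = {x ∈ ℤ_17 : v_17(x) = 0}. Here v_17(5/57) = v_17(num) − v_17(den) = 0; compare against these criteria.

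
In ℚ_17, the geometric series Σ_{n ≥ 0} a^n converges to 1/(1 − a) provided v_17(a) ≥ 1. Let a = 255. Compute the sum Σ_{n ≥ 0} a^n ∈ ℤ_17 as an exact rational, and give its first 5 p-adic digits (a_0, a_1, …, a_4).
Σ a^n = 1/(1 − a) = -1/254;  first 5 digits = (1, 15, 4, 5, 11)

v_17(a) = 1 ≥ 1, so the series converges in ℤ_17 to 1/(1 − a) = 1/(1 − 255) = -1/254. Expand this rational in ℤ_17: compute digits iteratively via d_i = x_i mod 17, x_{i+1} = (x_i − d_i)/17. The first 5 digits are (1, 15, 4, 5, 11).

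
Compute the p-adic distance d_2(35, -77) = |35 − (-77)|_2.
d_2(35, -77) = 1/16

Step 1 — x − y = 35 − (-77) = 112. Step 2 — v_2(112) = 4 (factor: 112 = (2^4 · 7); the sign does not affect v_p). Step 3 — |x − y|_2 = 2^{-4} = 1/16.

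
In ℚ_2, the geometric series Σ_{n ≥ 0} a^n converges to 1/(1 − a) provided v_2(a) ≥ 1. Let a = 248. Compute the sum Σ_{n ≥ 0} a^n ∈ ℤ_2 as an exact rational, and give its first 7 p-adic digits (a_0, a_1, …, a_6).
Σ a^n = 1/(1 − a) = -1/247;  first 7 digits = (1, 0, 0, 1, 1, 1, 0)

v_2(a) = 3 ≥ 1, so the series converges in ℤ_2 to 1/(1 − a) = 1/(1 − 248) = -1/247. Expand this rational in ℤ_2: compute digits iteratively via d_i = x_i mod 2, x_{i+1} = (x_i − d_i)/2. The first 7 digits are (1, 0, 0, 1, 1, 1, 0).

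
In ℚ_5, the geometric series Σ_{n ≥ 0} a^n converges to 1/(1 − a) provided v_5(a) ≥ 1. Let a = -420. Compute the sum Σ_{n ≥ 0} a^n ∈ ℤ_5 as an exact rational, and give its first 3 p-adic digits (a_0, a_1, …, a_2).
Σ a^n = 1/(1 − a) = 1/421;  first 3 digits = (1, 1, 4)

v_5(a) = 1 ≥ 1, so the series converges in ℤ_5 to 1/(1 − a) = 1/(1 − (-420)) = 1/421. Expand this rational in ℤ_5: compute digits iteratively via d_i = x_i mod 5, x_{i+1} = (x_i − d_i)/5. The first 3 digits are (1, 1, 4).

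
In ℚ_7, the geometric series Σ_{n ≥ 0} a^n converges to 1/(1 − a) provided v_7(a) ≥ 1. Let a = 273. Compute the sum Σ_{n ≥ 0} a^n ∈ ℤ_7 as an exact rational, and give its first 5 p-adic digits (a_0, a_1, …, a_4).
Σ a^n = 1/(1 − a) = -1/272;  first 5 digits = (1, 4, 0, 2, 4)

v_7(a) = 1 ≥ 1, so the series converges in ℤ_7 to 1/(1 − a) = 1/(1 − 273) = -1/272. Expand this rational in ℤ_7: compute digits iteratively via d_i = x_i mod 7, x_{i+1} = (x_i − d_i)/7. The first 5 digits are (1, 4, 0, 2, 4).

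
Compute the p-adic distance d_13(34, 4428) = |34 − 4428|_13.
d_13(34, 4428) = 1/2197

Step 1 — x − y = 34 − 4428 = -4394. Step 2 — v_13(-4394) = 3 (factor: -4394 = −(13^3 · 2); the sign does not affect v_p). Step 3 — |x − y|_13 = 13^{-3} = 1/2197.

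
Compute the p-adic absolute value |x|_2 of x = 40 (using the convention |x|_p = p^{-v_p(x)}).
|40|_2 = 1/8

Step 1 — compute v_2(x) by factoring powers of 2 out of the numerator and denominator: v_2(40) = 3. Step 2 — apply |x|_p = p^{-v_p(x)} = 2^{-3} = 1/8.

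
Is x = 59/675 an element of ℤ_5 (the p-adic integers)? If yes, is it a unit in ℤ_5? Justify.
x ∉ ℤ_5 (v_5(x) = -2 < 0)

ℤ_5 = {x ∈ ℚ_5 : v_5(x) ≥ 0} and ℤ_5^× = {x ∈ ℤ_5 : v_5(x) = 0}. Here v_5(59/675) = v_5(num) − v_5(den) = -2; compare against these criteria.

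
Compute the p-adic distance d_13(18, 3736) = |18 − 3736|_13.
d_13(18, 3736) = 1/169

Step 1 — x − y = 18 − 3736 = -3718. Step 2 — v_13(-3718) = 2 (factor: -3718 = −(13^2 · 22); the sign does not affect v_p). Step 3 — |x − y|_13 = 13^{-2} = 1/169.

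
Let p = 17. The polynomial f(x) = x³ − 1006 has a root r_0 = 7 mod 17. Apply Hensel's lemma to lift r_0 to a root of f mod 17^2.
r_1 = 41 (mod 289)

Hensel: r_{i+1} = r_i − f(r_i)/f′(r_i) mod 17^{i+2}, where f′(x) = 3x². Iterate:
  r_0 = 7 (mod 17)
  r_1 = 41 (mod 289)
Final: r = 41 with f(r) ≡ 0 mod 17^2.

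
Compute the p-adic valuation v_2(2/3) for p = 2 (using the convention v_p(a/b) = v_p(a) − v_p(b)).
v_2(2/3) = 1

Factor powers of 2 from the numerator and denominator of the reduced fraction: 2 = 2^1 · 1 and 3 = 2^0 · 3. Apply v_p(a/b) = v_p(a) − v_p(b): v_2(2/3) = 1 − 0 = 1.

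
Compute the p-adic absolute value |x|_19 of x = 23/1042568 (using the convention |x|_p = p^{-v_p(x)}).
|23/1042568|_19 = 130321

Step 1 — compute v_19(x) by factoring powers of 19 out of the numerator and denominator: v_19(23/1042568) = -4. Step 2 — apply |x|_p = p^{-v_p(x)} = 19^{4} = 130321.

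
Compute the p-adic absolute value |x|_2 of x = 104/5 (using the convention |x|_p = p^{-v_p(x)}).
|104/5|_2 = 1/8

Step 1 — compute v_2(x) by factoring powers of 2 out of the numerator and denominator: v_2(104/5) = 3. Step 2 — apply |x|_p = p^{-v_p(x)} = 2^{-3} = 1/8.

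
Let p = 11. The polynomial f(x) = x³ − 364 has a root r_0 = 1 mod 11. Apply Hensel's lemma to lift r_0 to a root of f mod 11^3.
r_2 = 122 (mod 1331)

Hensel: r_{i+1} = r_i − f(r_i)/f′(r_i) mod 11^{i+2}, where f′(x) = 3x². Iterate:
  r_0 = 1 (mod 11)
  r_1 = 1 (mod 121)
  r_2 = 122 (mod 1331)
Final: r = 122 with f(r) ≡ 0 mod 11^3.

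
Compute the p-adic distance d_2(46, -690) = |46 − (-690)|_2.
d_2(46, -690) = 1/32

Step 1 — x − y = 46 − (-690) = 736. Step 2 — v_2(736) = 5 (factor: 736 = (2^5 · 23); the sign does not affect v_p). Step 3 — |x − y|_2 = 2^{-5} = 1/32.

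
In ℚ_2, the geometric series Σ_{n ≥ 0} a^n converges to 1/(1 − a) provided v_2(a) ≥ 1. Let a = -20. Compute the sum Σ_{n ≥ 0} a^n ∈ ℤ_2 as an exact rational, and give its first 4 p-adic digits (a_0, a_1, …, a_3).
Σ a^n = 1/(1 − a) = 1/21;  first 4 digits = (1, 0, 1, 1)

v_2(a) = 2 ≥ 1, so the series converges in ℤ_2 to 1/(1 − a) = 1/(1 − (-20)) = 1/21. Expand this rational in ℤ_2: compute digits iteratively via d_i = x_i mod 2, x_{i+1} = (x_i − d_i)/2. The first 4 digits are (1, 0, 1, 1).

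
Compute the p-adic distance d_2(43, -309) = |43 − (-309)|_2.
d_2(43, -309) = 1/32

Step 1 — x − y = 43 − (-309) = 352. Step 2 — v_2(352) = 5 (factor: 352 = (2^5 · 11); the sign does not affect v_p). Step 3 — |x − y|_2 = 2^{-5} = 1/32.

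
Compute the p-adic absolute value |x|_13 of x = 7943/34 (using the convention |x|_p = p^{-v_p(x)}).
|7943/34|_13 = 1/169

Step 1 — compute v_13(x) by factoring powers of 13 out of the numerator and denominator: v_13(7943/34) = 2. Step 2 — apply |x|_p = p^{-v_p(x)} = 13^{-2} = 1/169.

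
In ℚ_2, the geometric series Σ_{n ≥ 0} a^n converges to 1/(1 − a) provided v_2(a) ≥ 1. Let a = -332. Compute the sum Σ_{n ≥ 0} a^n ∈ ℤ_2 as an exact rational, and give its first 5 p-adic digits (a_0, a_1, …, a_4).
Σ a^n = 1/(1 − a) = 1/333;  first 5 digits = (1, 0, 1, 0, 0)

v_2(a) = 2 ≥ 1, so the series converges in ℤ_2 to 1/(1 − a) = 1/(1 − (-332)) = 1/333. Expand this rational in ℤ_2: compute digits iteratively via d_i = x_i mod 2, x_{i+1} = (x_i − d_i)/2. The first 5 digits are (1, 0, 1, 0, 0).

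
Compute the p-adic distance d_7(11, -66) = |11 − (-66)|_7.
d_7(11, -66) = 1/7

Step 1 — x − y = 11 − (-66) = 77. Step 2 — v_7(77) = 1 (factor: 77 = (7^1 · 11); the sign does not affect v_p). Step 3 — |x − y|_7 = 7^{-1} = 1/7.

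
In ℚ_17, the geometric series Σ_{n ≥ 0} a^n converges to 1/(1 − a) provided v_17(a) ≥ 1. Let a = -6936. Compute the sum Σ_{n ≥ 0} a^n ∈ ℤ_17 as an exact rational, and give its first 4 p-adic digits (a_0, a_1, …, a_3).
Σ a^n = 1/(1 − a) = 1/6937;  first 4 digits = (1, 0, 10, 15)

v_17(a) = 2 ≥ 1, so the series converges in ℤ_17 to 1/(1 − a) = 1/(1 − (-6936)) = 1/6937. Expand this rational in ℤ_17: compute digits iteratively via d_i = x_i mod 17, x_{i+1} = (x_i − d_i)/17. The first 4 digits are (1, 0, 10, 15).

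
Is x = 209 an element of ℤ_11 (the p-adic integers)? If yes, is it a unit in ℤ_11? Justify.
x ∈ ℤ_11 but not a unit; v_11(x) = 1 > 0

ℤ_11 = {x ∈ ℚ_11 : v_11(x) ≥ 0} and ℤ_11^× = {x ∈ ℤ_11 : v_11(x) = 0}. Here v_11(209) = v_11(num) − v_11(den) = 1; compare against these criteria.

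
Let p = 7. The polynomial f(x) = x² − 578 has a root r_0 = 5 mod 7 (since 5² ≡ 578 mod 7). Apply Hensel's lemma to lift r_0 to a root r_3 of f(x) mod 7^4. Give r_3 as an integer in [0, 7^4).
r_3 = 1594 (mod 2401)

Hensel's recurrence: r_{i+1} = r_i − f(r_i)·(f′(r_i))^{-1} mod 7^{i+2}, with f′(x) = 2x. Iterate:
  r_0 = 5 (mod 7)
  r_1 = 26 (mod 49)
  r_2 = 222 (mod 343)
  r_3 = 1594 (mod 2401)
Final: r_3 = 1594, and one checks f(r_3) ≡ 0 mod 7^4.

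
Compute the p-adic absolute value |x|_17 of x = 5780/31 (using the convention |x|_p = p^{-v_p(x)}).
|5780/31|_17 = 1/289

Step 1 — compute v_17(x) by factoring powers of 17 out of the numerator and denominator: v_17(5780/31) = 2. Step 2 — apply |x|_p = p^{-v_p(x)} = 17^{-2} = 1/289.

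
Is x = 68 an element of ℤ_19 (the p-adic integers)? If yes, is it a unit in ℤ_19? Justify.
x ∈ ℤ_19^× (unit); v_19(x) = 0

ℤ_19 = {x ∈ ℚ_19 : v_19(x) ≥ 0} and ℤ_19^× = {x ∈ ℤ_19 : v_19(x) = 0}. Here v_19(68) = v_19(num) − v_19(den) = 0; compare against these criteria.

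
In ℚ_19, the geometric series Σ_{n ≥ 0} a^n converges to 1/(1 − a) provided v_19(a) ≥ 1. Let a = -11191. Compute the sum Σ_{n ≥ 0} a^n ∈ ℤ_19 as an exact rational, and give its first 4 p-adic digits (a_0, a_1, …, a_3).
Σ a^n = 1/(1 − a) = 1/11192;  first 4 digits = (1, 0, 7, 17)

v_19(a) = 2 ≥ 1, so the series converges in ℤ_19 to 1/(1 − a) = 1/(1 − (-11191)) = 1/11192. Expand this rational in ℤ_19: compute digits iteratively via d_i = x_i mod 19, x_{i+1} = (x_i − d_i)/19. The first 4 digits are (1, 0, 7, 17).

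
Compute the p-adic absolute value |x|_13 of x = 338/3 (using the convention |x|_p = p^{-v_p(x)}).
|338/3|_13 = 1/169

Step 1 — compute v_13(x) by factoring powers of 13 out of the numerator and denominator: v_13(338/3) = 2. Step 2 — apply |x|_p = p^{-v_p(x)} = 13^{-2} = 1/169.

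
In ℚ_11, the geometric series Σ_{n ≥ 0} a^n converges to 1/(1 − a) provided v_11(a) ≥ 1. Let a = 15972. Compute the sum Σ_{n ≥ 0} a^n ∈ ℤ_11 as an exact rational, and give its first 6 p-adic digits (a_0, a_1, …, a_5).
Σ a^n = 1/(1 − a) = -1/15971;  first 6 digits = (1, 0, 0, 1, 1, 0)

v_11(a) = 3 ≥ 1, so the series converges in ℤ_11 to 1/(1 − a) = 1/(1 − 15972) = -1/15971. Expand this rational in ℤ_11: compute digits iteratively via d_i = x_i mod 11, x_{i+1} = (x_i − d_i)/11. The first 6 digits are (1, 0, 0, 1, 1, 0).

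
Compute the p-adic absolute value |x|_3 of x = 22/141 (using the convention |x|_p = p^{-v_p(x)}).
|22/141|_3 = 3

Step 1 — compute v_3(x) by factoring powers of 3 out of the numerator and denominator: v_3(22/141) = -1. Step 2 — apply |x|_p = p^{-v_p(x)} = 3^{1} = 3.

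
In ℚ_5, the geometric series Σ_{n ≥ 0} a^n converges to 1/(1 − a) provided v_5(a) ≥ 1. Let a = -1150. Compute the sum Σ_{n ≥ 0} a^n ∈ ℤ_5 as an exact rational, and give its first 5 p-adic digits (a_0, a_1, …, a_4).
Σ a^n = 1/(1 − a) = 1/1151;  first 5 digits = (1, 0, 4, 0, 4)

v_5(a) = 2 ≥ 1, so the series converges in ℤ_5 to 1/(1 − a) = 1/(1 − (-1150)) = 1/1151. Expand this rational in ℤ_5: compute digits iteratively via d_i = x_i mod 5, x_{i+1} = (x_i − d_i)/5. The first 5 digits are (1, 0, 4, 0, 4).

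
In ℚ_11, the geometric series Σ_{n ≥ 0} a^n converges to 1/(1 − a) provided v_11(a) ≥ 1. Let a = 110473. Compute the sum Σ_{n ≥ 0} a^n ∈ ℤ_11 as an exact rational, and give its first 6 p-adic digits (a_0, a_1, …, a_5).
Σ a^n = 1/(1 − a) = -1/110472;  first 6 digits = (1, 0, 0, 6, 7, 0)

v_11(a) = 3 ≥ 1, so the series converges in ℤ_11 to 1/(1 − a) = 1/(1 − 110473) = -1/110472. Expand this rational in ℤ_11: compute digits iteratively via d_i = x_i mod 11, x_{i+1} = (x_i − d_i)/11. The first 6 digits are (1, 0, 0, 6, 7, 0).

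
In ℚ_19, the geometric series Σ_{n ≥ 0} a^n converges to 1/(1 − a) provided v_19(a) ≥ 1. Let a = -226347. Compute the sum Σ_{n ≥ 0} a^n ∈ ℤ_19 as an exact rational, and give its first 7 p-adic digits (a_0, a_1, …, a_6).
Σ a^n = 1/(1 − a) = 1/226348;  first 7 digits = (1, 0, 0, 5, 17, 18, 5)

v_19(a) = 3 ≥ 1, so the series converges in ℤ_19 to 1/(1 − a) = 1/(1 − (-226347)) = 1/226348. Expand this rational in ℤ_19: compute digits iteratively via d_i = x_i mod 19, x_{i+1} = (x_i − d_i)/19. The first 7 digits are (1, 0, 0, 5, 17, 18, 5).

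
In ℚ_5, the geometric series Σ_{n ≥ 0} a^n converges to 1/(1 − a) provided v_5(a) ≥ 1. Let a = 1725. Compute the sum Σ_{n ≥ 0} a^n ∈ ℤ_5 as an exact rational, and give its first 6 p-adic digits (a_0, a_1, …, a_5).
Σ a^n = 1/(1 − a) = -1/1724;  first 6 digits = (1, 0, 4, 3, 3, 2)

v_5(a) = 2 ≥ 1, so the series converges in ℤ_5 to 1/(1 − a) = 1/(1 − 1725) = -1/1724. Expand this rational in ℤ_5: compute digits iteratively via d_i = x_i mod 5, x_{i+1} = (x_i − d_i)/5. The first 6 digits are (1, 0, 4, 3, 3, 2).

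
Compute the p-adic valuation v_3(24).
v_3(24) = 1

v_3(n) is the largest exponent k such that 3^k divides n. Factor out: 24 = 3^1 · 8. (Sign doesn't affect v_p.) So v_3(24) = 1.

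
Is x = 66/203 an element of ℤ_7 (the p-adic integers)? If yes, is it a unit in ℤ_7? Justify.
x ∉ ℤ_7 (v_7(x) = -1 < 0)

ℤ_7 = {x ∈ ℚ_7 : v_7(x) ≥ 0} and ℤ_7^× = {x ∈ ℤ_7 : v_7(x) = 0}. Here v_7(66/203) = v_7(num) − v_7(den) = -1; compare against these criteria.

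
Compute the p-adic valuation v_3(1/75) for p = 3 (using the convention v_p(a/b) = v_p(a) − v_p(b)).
v_3(1/75) = -1

Factor powers of 3 from the numerator and denominator of the reduced fraction: 1 = 3^0 · 1 and 75 = 3^1 · 25. Apply v_p(a/b) = v_p(a) − v_p(b): v_3(1/75) = 0 − 1 = -1.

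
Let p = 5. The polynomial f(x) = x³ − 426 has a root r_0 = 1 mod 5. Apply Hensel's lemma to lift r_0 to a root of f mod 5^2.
r_1 = 1 (mod 25)

Hensel: r_{i+1} = r_i − f(r_i)/f′(r_i) mod 5^{i+2}, where f′(x) = 3x². Iterate:
  r_0 = 1 (mod 5)
  r_1 = 1 (mod 25)
Final: r = 1 with f(r) ≡ 0 mod 5^2.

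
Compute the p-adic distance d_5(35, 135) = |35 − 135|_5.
d_5(35, 135) = 1/25

Step 1 — x − y = 35 − 135 = -100. Step 2 — v_5(-100) = 2 (factor: -100 = −(5^2 · 4); the sign does not affect v_p). Step 3 — |x − y|_5 = 5^{-2} = 1/25.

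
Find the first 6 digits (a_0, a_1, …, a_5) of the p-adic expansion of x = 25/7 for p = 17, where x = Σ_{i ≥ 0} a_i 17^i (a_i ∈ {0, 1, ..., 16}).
(a_0, …, a_5) = (6, 12, 9, 14, 4, 7)

v_17(25/7) = 0 (numerator and denominator both coprime to 17), so x ∈ ℤ_17^×. Compute digits iteratively via a_i = x_i mod 17, x_{i+1} = (x_i − a_i)/17, with x_0 = x:
  x_0 = 25/7;  a_0 = 6;  x_1 = (x_0 − 6)/17 = -1/7
  x_1 = -1/7;  a_1 = 12;  x_2 = (x_1 − 12)/17 = -5/7
  x_2 = -5/7;  a_2 = 9;  x_3 = (x_2 − 9)/17 = -4/7
  x_3 = -4/7;  a_3 = 14;  x_4 = (x_3 − 14)/17 = -6/7
  x_4 = -6/7;  a_4 = 4;  x_5 = (x_4 − 4)/17 = -2/7
  x_5 = -2/7;  a_5 = 7;  x_6 = (x_5 − 7)/17 = -3/7
Digits: (6, 12, 9, 14, 4, 7).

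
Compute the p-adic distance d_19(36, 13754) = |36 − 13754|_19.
d_19(36, 13754) = 1/6859

Step 1 — x − y = 36 − 13754 = -13718. Step 2 — v_19(-13718) = 3 (factor: -13718 = −(19^3 · 2); the sign does not affect v_p). Step 3 — |x − y|_19 = 19^{-3} = 1/6859.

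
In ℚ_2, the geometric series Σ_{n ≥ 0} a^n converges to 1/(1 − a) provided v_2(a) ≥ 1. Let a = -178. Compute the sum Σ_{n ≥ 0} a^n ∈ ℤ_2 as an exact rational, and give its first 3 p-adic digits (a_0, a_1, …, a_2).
Σ a^n = 1/(1 − a) = 1/179;  first 3 digits = (1, 1, 0)

v_2(a) = 1 ≥ 1, so the series converges in ℤ_2 to 1/(1 − a) = 1/(1 − (-178)) = 1/179. Expand this rational in ℤ_2: compute digits iteratively via d_i = x_i mod 2, x_{i+1} = (x_i − d_i)/2. The first 3 digits are (1, 1, 0).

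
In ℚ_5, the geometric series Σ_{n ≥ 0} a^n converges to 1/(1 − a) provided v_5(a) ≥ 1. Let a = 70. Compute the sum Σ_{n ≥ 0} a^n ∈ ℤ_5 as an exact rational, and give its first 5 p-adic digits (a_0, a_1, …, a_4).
Σ a^n = 1/(1 − a) = -1/69;  first 5 digits = (1, 4, 3, 3, 2)

v_5(a) = 1 ≥ 1, so the series converges in ℤ_5 to 1/(1 − a) = 1/(1 − 70) = -1/69. Expand this rational in ℤ_5: compute digits iteratively via d_i = x_i mod 5, x_{i+1} = (x_i − d_i)/5. The first 5 digits are (1, 4, 3, 3, 2).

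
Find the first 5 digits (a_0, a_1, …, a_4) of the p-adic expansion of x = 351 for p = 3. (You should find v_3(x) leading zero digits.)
(a_0, …, a_4) = (0, 0, 0, 1, 1)

v_3(351) = 3, so a_0 = ... = a_2 = 0. Factor out: x = 3^3 · u with u = 13 a unit in ℤ_3. Expand u iteratively via a_{v+i} = u_i mod 3, u_{i+1} = (u_i − a_{v+i})/3:
  u_0 = 13;  a_3 = 1;  u_1 = (u_0 − 1)/3 = 4
  u_1 = 4;  a_4 = 1;  u_2 = (u_1 − 1)/3 = 1
Digits: (0, 0, 0, 1, 1).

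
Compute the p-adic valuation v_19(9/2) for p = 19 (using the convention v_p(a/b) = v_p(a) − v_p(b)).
v_19(9/2) = 0

Factor powers of 19 from the numerator and denominator of the reduced fraction: 9 = 19^0 · 9 and 2 = 19^0 · 2. Apply v_p(a/b) = v_p(a) − v_p(b): v_19(9/2) = 0 − 0 = 0.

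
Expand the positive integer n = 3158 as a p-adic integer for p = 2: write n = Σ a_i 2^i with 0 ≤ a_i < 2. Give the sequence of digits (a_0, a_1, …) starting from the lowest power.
(a_0, a_1, …) = (0, 1, 1, 0, 1, 0, 1, 0, 0, 0, 1, 1)

Repeated division by 2 gives the digits low-to-high: 3158 = 1·2^1 + 1·2^2 + 1·2^4 + 1·2^6 + 1·2^10 + 1·2^11. Digit sequence: (0, 1, 1, 0, 1, 0, 1, 0, 0, 0, 1, 1).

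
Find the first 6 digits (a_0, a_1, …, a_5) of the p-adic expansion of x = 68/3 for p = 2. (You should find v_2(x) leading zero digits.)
(a_0, …, a_5) = (0, 0, 1, 1, 0, 1)

v_2(68/3) = 2, so a_0 = ... = a_1 = 0. Factor out: x = 2^2 · u with u = 17/3 a unit in ℤ_2. Expand u iteratively via a_{v+i} = u_i mod 2, u_{i+1} = (u_i − a_{v+i})/2:
  u_0 = 17/3;  a_2 = 1;  u_1 = (u_0 − 1)/2 = 7/3
  u_1 = 7/3;  a_3 = 1;  u_2 = (u_1 − 1)/2 = 2/3
  u_2 = 2/3;  a_4 = 0;  u_3 = (u_2 − 0)/2 = 1/3
  u_3 = 1/3;  a_5 = 1;  u_4 = (u_3 − 1)/2 = -1/3
Digits: (0, 0, 1, 1, 0, 1).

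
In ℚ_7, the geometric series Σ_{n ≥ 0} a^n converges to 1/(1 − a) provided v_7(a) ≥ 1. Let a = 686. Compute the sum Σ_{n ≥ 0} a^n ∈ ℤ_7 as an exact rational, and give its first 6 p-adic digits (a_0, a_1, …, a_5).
Σ a^n = 1/(1 − a) = -1/685;  first 6 digits = (1, 0, 0, 2, 0, 0)

v_7(a) = 3 ≥ 1, so the series converges in ℤ_7 to 1/(1 − a) = 1/(1 − 686) = -1/685. Expand this rational in ℤ_7: compute digits iteratively via d_i = x_i mod 7, x_{i+1} = (x_i − d_i)/7. The first 6 digits are (1, 0, 0, 2, 0, 0).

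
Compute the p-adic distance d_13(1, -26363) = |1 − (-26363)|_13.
d_13(1, -26363) = 1/2197

Step 1 — x − y = 1 − (-26363) = 26364. Step 2 — v_13(26364) = 3 (factor: 26364 = (13^3 · 12); the sign does not affect v_p). Step 3 — |x − y|_13 = 13^{-3} = 1/2197.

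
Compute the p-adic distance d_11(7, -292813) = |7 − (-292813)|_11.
d_11(7, -292813) = 1/14641

Step 1 — x − y = 7 − (-292813) = 292820. Step 2 — v_11(292820) = 4 (factor: 292820 = (11^4 · 20); the sign does not affect v_p). Step 3 — |x − y|_11 = 11^{-4} = 1/14641.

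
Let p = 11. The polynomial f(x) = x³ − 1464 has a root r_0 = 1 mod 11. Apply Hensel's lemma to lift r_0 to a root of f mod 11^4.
r_3 = 8757 (mod 14641)

Hensel: r_{i+1} = r_i − f(r_i)/f′(r_i) mod 11^{i+2}, where f′(x) = 3x². Iterate:
  r_0 = 1 (mod 11)
  r_1 = 45 (mod 121)
  r_2 = 771 (mod 1331)
  r_3 = 8757 (mod 14641)
Final: r = 8757 with f(r) ≡ 0 mod 11^4.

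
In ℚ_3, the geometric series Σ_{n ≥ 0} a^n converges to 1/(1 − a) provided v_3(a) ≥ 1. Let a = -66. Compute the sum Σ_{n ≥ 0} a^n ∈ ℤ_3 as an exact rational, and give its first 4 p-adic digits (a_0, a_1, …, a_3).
Σ a^n = 1/(1 − a) = 1/67;  first 4 digits = (1, 2, 2, 1)

v_3(a) = 1 ≥ 1, so the series converges in ℤ_3 to 1/(1 − a) = 1/(1 − (-66)) = 1/67. Expand this rational in ℤ_3: compute digits iteratively via d_i = x_i mod 3, x_{i+1} = (x_i − d_i)/3. The first 4 digits are (1, 2, 2, 1).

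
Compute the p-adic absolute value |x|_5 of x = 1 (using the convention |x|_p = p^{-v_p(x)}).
|1|_5 = 1

Step 1 — compute v_5(x) by factoring powers of 5 out of the numerator and denominator: v_5(1) = 0. Step 2 — apply |x|_p = p^{-v_p(x)} = 5^{0} = 1.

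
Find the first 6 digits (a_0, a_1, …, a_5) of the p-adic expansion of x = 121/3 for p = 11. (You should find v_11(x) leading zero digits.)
(a_0, …, a_5) = (0, 0, 4, 7, 3, 7)

v_11(121/3) = 2, so a_0 = ... = a_1 = 0. Factor out: x = 11^2 · u with u = 1/3 a unit in ℤ_11. Expand u iteratively via a_{v+i} = u_i mod 11, u_{i+1} = (u_i − a_{v+i})/11:
  u_0 = 1/3;  a_2 = 4;  u_1 = (u_0 − 4)/11 = -1/3
  u_1 = -1/3;  a_3 = 7;  u_2 = (u_1 − 7)/11 = -2/3
  u_2 = -2/3;  a_4 = 3;  u_3 = (u_2 − 3)/11 = -1/3
  u_3 = -1/3;  a_5 = 7;  u_4 = (u_3 − 7)/11 = -2/3
Digits: (0, 0, 4, 7, 3, 7).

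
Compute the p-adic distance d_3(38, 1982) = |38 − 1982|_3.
d_3(38, 1982) = 1/243

Step 1 — x − y = 38 − 1982 = -1944. Step 2 — v_3(-1944) = 5 (factor: -1944 = −(3^5 · 8); the sign does not affect v_p). Step 3 — |x − y|_3 = 3^{-5} = 1/243.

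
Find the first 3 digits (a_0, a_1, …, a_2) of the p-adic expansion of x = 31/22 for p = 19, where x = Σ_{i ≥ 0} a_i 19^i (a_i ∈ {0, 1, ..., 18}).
(a_0, …, a_2) = (4, 18, 12)

v_19(31/22) = 0 (numerator and denominator both coprime to 19), so x ∈ ℤ_19^×. Compute digits iteratively via a_i = x_i mod 19, x_{i+1} = (x_i − a_i)/19, with x_0 = x:
  x_0 = 31/22;  a_0 = 4;  x_1 = (x_0 − 4)/19 = -3/22
  x_1 = -3/22;  a_1 = 18;  x_2 = (x_1 − 18)/19 = -21/22
  x_2 = -21/22;  a_2 = 12;  x_3 = (x_2 − 12)/19 = -15/22
Digits: (4, 18, 12).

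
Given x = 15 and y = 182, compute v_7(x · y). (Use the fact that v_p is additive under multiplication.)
v_7(2730) = 1

v_p(x) = 0 (factor: 15 = 7^0 · 15); v_p(y) = 1 (factor: 182 = 7^1 · 26). Additivity: v_p(xy) = v_p(x) + v_p(y) = 0 + 1 = 1. (Direct check: xy = 2730 = 7^1 · (390).)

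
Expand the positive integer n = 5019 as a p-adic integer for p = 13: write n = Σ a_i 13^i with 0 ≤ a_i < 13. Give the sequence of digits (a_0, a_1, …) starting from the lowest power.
(a_0, a_1, …) = (1, 9, 3, 2)

Repeated division by 13 gives the digits low-to-high: 5019 = 1 + 9·13^1 + 3·13^2 + 2·13^3. Digit sequence: (1, 9, 3, 2).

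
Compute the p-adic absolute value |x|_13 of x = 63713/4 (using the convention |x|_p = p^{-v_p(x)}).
|63713/4|_13 = 1/2197

Step 1 — compute v_13(x) by factoring powers of 13 out of the numerator and denominator: v_13(63713/4) = 3. Step 2 — apply |x|_p = p^{-v_p(x)} = 13^{-3} = 1/2197.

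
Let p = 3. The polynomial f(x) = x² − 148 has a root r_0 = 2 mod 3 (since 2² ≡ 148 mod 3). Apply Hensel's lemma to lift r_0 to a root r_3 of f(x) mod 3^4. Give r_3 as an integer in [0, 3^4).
r_3 = 38 (mod 81)

Hensel's recurrence: r_{i+1} = r_i − f(r_i)·(f′(r_i))^{-1} mod 3^{i+2}, with f′(x) = 2x. Iterate:
  r_0 = 2 (mod 3)
  r_1 = 2 (mod 9)
  r_2 = 11 (mod 27)
  r_3 = 38 (mod 81)
Final: r_3 = 38, and one checks f(r_3) ≡ 0 mod 3^4.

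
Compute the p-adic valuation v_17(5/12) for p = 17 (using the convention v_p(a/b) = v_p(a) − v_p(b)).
v_17(5/12) = 0

Factor powers of 17 from the numerator and denominator of the reduced fraction: 5 = 17^0 · 5 and 12 = 17^0 · 12. Apply v_p(a/b) = v_p(a) − v_p(b): v_17(5/12) = 0 − 0 = 0.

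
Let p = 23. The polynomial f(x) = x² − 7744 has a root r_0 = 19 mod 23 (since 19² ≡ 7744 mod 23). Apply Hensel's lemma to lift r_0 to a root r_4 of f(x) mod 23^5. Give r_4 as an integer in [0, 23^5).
r_4 = 88 (mod 6436343)

Hensel's recurrence: r_{i+1} = r_i − f(r_i)·(f′(r_i))^{-1} mod 23^{i+2}, with f′(x) = 2x. Iterate:
  r_0 = 19 (mod 23)
  r_1 = 88 (mod 529)
  r_2 = 88 (mod 12167)
  r_3 = 88 (mod 279841)
  r_4 = 88 (mod 6436343)
Final: r_4 = 88, and one checks f(r_4) ≡ 0 mod 23^5.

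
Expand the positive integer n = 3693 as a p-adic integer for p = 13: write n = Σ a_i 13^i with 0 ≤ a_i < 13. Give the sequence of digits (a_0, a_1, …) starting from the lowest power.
(a_0, a_1, …) = (1, 11, 8, 1)

Repeated division by 13 gives the digits low-to-high: 3693 = 1 + 11·13^1 + 8·13^2 + 1·13^3. Digit sequence: (1, 11, 8, 1).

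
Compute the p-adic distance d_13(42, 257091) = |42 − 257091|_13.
d_13(42, 257091) = 1/28561

Step 1 — x − y = 42 − 257091 = -257049. Step 2 — v_13(-257049) = 4 (factor: -257049 = −(13^4 · 9); the sign does not affect v_p). Step 3 — |x − y|_13 = 13^{-4} = 1/28561.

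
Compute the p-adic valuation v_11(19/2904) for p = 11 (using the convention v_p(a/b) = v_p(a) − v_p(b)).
v_11(19/2904) = -2

Factor powers of 11 from the numerator and denominator of the reduced fraction: 19 = 11^0 · 19 and 2904 = 11^2 · 24. Apply v_p(a/b) = v_p(a) − v_p(b): v_11(19/2904) = 0 − 2 = -2.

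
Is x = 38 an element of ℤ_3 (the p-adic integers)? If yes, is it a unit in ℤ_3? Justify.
x ∈ ℤ_3^× (unit); v_3(x) = 0

ℤ_3 = {x ∈ ℚ_3 : v_3(x) ≥ 0} and ℤ_3^× = {x ∈ ℤ_3 : v_3(x) = 0}. Here v_3(38) = v_3(num) − v_3(den) = 0; compare against these criteria.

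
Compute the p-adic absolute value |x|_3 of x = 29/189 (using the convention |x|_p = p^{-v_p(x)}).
|29/189|_3 = 27

Step 1 — compute v_3(x) by factoring powers of 3 out of the numerator and denominator: v_3(29/189) = -3. Step 2 — apply |x|_p = p^{-v_p(x)} = 3^{3} = 27.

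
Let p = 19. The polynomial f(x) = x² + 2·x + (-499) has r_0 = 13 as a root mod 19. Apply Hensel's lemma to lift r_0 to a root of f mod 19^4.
r_3 = 38754 (mod 130321)

Hensel: r_{i+1} = r_i − f(r_i)·(f′(r_i))^{-1} mod 19^{i+2}, f′(x) = 2x + 2. Iterate:
  r_0 = 13 (mod 19)
  r_1 = 127 (mod 361)
  r_2 = 4459 (mod 6859)
  r_3 = 38754 (mod 130321)
Final: r = 38754 satisfies f(r) ≡ 0 mod 19^4.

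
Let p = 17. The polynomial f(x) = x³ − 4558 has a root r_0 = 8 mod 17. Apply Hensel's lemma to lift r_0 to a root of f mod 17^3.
r_2 = 3765 (mod 4913)

Hensel: r_{i+1} = r_i − f(r_i)/f′(r_i) mod 17^{i+2}, where f′(x) = 3x². Iterate:
  r_0 = 8 (mod 17)
  r_1 = 8 (mod 289)
  r_2 = 3765 (mod 4913)
Final: r = 3765 with f(r) ≡ 0 mod 17^3.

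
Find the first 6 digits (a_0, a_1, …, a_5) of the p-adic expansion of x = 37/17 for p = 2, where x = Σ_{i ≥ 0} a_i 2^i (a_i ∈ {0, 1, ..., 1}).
(a_0, …, a_5) = (1, 0, 1, 0, 1, 0)

v_2(37/17) = 0 (numerator and denominator both coprime to 2), so x ∈ ℤ_2^×. Compute digits iteratively via a_i = x_i mod 2, x_{i+1} = (x_i − a_i)/2, with x_0 = x:
  x_0 = 37/17;  a_0 = 1;  x_1 = (x_0 − 1)/2 = 10/17
  x_1 = 10/17;  a_1 = 0;  x_2 = (x_1 − 0)/2 = 5/17
  x_2 = 5/17;  a_2 = 1;  x_3 = (x_2 − 1)/2 = -6/17
  x_3 = -6/17;  a_3 = 0;  x_4 = (x_3 − 0)/2 = -3/17
  x_4 = -3/17;  a_4 = 1;  x_5 = (x_4 − 1)/2 = -10/17
  x_5 = -10/17;  a_5 = 0;  x_6 = (x_5 − 0)/2 = -5/17
Digits: (1, 0, 1, 0, 1, 0).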